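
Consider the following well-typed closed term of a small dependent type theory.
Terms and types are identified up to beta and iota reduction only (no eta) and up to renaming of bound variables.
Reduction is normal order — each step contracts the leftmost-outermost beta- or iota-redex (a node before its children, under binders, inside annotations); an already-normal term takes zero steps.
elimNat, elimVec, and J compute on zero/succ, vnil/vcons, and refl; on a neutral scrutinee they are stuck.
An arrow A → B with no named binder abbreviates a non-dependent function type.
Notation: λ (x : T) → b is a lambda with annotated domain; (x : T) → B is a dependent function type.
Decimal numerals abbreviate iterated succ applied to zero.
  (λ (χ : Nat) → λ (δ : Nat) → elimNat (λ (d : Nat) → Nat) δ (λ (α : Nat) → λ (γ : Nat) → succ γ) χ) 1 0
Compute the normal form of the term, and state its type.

normal form:
  1
type:
  Nat


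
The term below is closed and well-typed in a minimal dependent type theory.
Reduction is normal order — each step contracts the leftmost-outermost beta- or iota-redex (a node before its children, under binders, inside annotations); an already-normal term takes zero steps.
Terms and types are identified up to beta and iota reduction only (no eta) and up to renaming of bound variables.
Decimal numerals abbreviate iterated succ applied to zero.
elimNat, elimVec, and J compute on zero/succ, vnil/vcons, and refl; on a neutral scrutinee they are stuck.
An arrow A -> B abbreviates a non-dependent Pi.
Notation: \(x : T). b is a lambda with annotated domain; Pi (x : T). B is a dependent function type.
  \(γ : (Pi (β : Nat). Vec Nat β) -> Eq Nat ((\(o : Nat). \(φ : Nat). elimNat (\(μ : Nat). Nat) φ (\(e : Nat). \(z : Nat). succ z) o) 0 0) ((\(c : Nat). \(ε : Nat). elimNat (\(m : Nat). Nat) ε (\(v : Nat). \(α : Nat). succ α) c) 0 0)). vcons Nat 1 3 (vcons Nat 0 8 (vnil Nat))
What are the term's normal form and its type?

normal form:
  \(γ : (Pi (β : Nat). Vec Nat β) -> Eq Nat 0 0). vcons Nat 1 3 (vcons Nat 0 8 (vnil Nat))
type:
  ((Pi (γ : Nat). Vec Nat γ) -> Eq Nat 0 0) -> Vec Nat 2
observation: the first redex contracted is a beta-redex; the normal form is reached in 6 normal-order steps.


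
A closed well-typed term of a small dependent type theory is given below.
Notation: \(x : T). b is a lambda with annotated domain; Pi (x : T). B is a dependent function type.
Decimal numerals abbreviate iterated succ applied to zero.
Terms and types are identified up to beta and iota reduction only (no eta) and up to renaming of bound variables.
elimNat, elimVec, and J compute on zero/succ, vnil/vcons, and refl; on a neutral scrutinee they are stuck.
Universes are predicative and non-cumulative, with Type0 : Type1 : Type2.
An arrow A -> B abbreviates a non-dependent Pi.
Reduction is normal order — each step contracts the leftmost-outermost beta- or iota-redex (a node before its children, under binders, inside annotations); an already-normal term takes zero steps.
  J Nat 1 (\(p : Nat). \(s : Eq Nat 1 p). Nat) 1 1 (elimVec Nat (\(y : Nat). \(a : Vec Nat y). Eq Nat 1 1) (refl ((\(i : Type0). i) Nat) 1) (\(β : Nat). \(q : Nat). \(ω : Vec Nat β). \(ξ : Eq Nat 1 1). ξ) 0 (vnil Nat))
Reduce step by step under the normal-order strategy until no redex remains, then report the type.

reduction (normal order):
  J Nat 1 (\(p : Nat). \(s : Eq Nat 1 p). Nat) 1 1 (elimVec Nat (\(y : Nat). \(a : Vec Nat y). Eq Nat 1 1) (refl ((\(i : Type0). i) Nat) 1) (\(β : Nat). \(q : Nat). \(ω : Vec Nat β). \(ξ : Eq Nat 1 1). ξ) 0 (vnil Nat))
  ~> J Nat 1 (\(p : Nat). \(s : Eq Nat 1 p). Nat) 1 1 (refl ((\(y : Type0). y) Nat) 1)
  ~> 1
inferred type:
  Nat


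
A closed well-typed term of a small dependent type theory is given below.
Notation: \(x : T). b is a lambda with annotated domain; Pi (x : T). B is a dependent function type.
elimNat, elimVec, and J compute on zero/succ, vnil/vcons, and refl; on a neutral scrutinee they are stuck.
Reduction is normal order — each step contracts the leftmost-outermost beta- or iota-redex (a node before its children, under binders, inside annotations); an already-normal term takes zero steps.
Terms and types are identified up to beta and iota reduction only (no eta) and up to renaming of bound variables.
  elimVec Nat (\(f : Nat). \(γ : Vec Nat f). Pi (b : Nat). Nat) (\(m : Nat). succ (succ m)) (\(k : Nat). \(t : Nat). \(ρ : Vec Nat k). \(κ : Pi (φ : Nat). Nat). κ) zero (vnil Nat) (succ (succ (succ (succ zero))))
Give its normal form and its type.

reduced normal form:
  succ (succ (succ (succ (succ (succ zero)))))
type:
  Nat
observation: normalization takes exactly 2 steps under the normal-order strategy.


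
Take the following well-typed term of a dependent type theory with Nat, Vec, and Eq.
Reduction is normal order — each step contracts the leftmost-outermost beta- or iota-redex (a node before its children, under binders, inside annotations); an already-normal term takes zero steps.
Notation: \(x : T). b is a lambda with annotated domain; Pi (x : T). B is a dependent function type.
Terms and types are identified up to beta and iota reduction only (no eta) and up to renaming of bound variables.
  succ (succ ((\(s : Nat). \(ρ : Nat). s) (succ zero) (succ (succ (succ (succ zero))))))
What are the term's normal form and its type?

resulting normal form:
  succ (succ (succ zero))
type:
  Nat
observation: 2 normal-order steps normalize the term, beginning with a beta-redex.


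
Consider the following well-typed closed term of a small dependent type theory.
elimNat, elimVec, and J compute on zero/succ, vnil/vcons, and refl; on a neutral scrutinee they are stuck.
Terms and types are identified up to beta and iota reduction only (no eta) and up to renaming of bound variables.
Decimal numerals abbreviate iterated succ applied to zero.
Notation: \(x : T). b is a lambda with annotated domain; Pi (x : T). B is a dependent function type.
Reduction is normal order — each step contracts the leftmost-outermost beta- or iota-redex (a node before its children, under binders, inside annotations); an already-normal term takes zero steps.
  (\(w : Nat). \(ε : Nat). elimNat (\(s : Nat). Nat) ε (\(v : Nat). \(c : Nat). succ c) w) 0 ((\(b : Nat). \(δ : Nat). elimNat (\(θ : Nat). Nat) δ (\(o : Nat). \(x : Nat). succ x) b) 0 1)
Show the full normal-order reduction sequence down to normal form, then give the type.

normal-order reduction sequence:
  (\(w : Nat). \(ε : Nat). elimNat (\(s : Nat). Nat) ε (\(v : Nat). \(c : Nat). succ c) w) 0 ((\(b : Nat). \(δ : Nat). elimNat (\(θ : Nat). Nat) δ (\(o : Nat). \(x : Nat). succ x) b) 0 1)
  ~> (\(w : Nat). elimNat (\(ε : Nat). Nat) w (\(s : Nat). \(v : Nat). succ v) 0) ((\(c : Nat). \(b : Nat). elimNat (\(δ : Nat). Nat) b (\(θ : Nat). \(o : Nat). succ o) c) 0 1)
  ~> elimNat (\(w : Nat). Nat) ((\(ε : Nat). \(s : Nat). elimNat (\(v : Nat). Nat) s (\(c : Nat). \(b : Nat). succ b) ε) 0 1) (\(δ : Nat). \(θ : Nat). succ θ) 0
  ~> (\(w : Nat). \(ε : Nat). elimNat (\(s : Nat). Nat) ε (\(v : Nat). \(c : Nat). succ c) w) 0 1
  ~> (\(w : Nat). elimNat (\(ε : Nat). Nat) w (\(s : Nat). \(v : Nat). succ v) 0) 1
  ~> elimNat (\(w : Nat). Nat) 1 (\(ε : Nat). \(s : Nat). succ s) 0
  ~> 1
inferred type:
  Nat


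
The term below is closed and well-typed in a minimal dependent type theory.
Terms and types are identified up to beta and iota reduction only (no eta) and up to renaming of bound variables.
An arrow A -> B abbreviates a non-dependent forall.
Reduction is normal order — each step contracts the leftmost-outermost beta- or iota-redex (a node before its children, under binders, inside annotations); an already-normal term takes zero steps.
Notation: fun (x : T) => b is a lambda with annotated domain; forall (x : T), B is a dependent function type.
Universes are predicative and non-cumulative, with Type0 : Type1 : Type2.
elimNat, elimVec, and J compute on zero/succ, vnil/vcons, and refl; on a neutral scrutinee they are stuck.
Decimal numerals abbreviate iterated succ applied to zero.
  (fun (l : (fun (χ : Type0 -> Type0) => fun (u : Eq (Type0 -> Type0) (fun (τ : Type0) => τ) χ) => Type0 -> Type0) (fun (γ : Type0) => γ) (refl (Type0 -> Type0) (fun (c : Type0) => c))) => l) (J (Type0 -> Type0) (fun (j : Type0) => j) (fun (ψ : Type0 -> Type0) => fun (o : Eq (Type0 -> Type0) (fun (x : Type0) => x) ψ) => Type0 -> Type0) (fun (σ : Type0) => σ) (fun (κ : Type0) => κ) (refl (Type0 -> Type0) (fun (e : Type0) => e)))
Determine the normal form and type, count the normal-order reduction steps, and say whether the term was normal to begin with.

reduced normal form:
  fun (l : Type0) => l
type:
  Type0 -> Type0
normal-order step count: 2
already normal: no
first contracted redex: a beta-redex


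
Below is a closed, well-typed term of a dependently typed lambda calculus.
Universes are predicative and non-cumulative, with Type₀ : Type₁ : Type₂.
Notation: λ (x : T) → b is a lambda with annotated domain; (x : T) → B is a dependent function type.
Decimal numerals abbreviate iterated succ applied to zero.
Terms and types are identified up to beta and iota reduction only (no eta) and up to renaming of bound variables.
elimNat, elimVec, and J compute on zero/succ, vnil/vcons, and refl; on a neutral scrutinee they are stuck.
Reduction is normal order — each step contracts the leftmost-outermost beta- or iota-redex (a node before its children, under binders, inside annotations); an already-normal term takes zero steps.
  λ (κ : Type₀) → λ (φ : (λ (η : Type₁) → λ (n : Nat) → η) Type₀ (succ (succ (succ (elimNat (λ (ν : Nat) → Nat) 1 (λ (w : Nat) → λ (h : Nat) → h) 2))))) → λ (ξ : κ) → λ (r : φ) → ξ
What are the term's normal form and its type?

reduced normal form:
  λ (κ : Type₀) → λ (φ : Type₀) → λ (η : κ) → λ (n : φ) → η
inferred type:
  (κ : Type₀) → (φ : Type₀) → (η : κ) → (n : φ) → κ
observation: 2 normal-order steps normalize the term, beginning with a beta-redex.


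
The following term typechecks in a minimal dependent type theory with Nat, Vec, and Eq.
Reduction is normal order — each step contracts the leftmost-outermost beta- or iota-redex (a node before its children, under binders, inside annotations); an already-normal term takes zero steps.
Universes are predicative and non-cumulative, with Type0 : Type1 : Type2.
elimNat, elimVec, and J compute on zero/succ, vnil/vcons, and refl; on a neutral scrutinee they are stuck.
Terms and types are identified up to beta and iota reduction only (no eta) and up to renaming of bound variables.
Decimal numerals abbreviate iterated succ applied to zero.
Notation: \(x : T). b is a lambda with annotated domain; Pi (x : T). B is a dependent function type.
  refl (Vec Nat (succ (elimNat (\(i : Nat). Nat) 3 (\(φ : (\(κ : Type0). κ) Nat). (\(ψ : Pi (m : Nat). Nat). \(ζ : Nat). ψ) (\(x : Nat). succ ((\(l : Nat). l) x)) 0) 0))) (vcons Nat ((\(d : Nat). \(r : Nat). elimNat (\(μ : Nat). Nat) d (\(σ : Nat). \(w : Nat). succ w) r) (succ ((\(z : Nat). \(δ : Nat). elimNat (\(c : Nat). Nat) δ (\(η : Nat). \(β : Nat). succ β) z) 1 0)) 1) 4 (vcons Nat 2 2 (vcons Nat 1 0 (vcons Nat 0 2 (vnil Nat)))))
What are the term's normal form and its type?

resulting normal form:
  refl (Vec Nat 4) (vcons Nat 3 4 (vcons Nat 2 2 (vcons Nat 1 0 (vcons Nat 0 2 (vnil Nat)))))
the term's type:
  Eq (Vec Nat 4) (vcons Nat 3 4 (vcons Nat 2 2 (vcons Nat 1 0 (vcons Nat 0 2 (vnil Nat))))) (vcons Nat 3 4 (vcons Nat 2 2 (vcons Nat 1 0 (vcons Nat 0 2 (vnil Nat)))))
observation: the leftmost-outermost redex is an elimNat iota-redex, and normalization takes 13 steps.


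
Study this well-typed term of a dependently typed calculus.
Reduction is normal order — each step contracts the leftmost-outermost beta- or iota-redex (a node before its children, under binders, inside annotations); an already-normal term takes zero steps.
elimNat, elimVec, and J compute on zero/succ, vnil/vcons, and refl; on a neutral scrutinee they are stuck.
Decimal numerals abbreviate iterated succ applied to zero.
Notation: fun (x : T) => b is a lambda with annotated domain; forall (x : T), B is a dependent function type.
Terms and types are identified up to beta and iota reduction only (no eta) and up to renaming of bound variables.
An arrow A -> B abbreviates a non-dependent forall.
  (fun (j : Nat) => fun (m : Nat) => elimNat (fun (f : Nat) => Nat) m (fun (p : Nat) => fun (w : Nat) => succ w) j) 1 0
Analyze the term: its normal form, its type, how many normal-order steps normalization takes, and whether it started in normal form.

normal form:
  1
type:
  Nat
normal-order step count: 6
term was already normal: no
first contracted redex: a beta-redex


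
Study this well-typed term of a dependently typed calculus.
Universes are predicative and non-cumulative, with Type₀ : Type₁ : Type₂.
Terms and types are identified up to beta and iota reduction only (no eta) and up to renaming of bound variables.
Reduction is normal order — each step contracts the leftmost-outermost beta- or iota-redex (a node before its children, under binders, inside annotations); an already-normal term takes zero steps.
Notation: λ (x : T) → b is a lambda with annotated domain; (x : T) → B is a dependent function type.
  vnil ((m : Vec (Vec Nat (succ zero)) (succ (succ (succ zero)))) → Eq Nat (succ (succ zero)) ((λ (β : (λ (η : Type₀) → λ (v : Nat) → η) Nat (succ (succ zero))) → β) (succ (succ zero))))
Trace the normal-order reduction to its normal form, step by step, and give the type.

reduction (normal order):
  vnil ((m : Vec (Vec Nat (succ zero)) (succ (succ (succ zero)))) → Eq Nat (succ (succ zero)) ((λ (β : (λ (η : Type₀) → λ (v : Nat) → η) Nat (succ (succ zero))) → β) (succ (succ zero))))
  ~> vnil ((m : Vec (Vec Nat (succ zero)) (succ (succ (succ zero)))) → Eq Nat (succ (succ zero)) (succ (succ zero)))
type:
  Vec ((m : Vec (Vec Nat (succ zero)) (succ (succ (succ zero)))) → Eq Nat (succ (succ zero)) (succ (succ zero))) zero


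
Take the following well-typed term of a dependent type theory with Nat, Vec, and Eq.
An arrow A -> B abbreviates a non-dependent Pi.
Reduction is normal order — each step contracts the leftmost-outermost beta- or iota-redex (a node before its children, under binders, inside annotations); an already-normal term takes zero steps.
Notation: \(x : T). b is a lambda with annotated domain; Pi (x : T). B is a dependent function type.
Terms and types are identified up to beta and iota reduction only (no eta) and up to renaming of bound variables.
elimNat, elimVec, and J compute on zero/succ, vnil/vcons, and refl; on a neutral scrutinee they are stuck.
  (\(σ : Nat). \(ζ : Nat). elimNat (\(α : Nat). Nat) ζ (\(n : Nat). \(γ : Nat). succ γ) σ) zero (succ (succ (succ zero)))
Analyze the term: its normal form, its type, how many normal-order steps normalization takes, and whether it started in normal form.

reduced normal form:
  succ (succ (succ zero))
type:
  Nat
normal-order step count: 3
started in normal form: no
first contracted redex: a beta-redex


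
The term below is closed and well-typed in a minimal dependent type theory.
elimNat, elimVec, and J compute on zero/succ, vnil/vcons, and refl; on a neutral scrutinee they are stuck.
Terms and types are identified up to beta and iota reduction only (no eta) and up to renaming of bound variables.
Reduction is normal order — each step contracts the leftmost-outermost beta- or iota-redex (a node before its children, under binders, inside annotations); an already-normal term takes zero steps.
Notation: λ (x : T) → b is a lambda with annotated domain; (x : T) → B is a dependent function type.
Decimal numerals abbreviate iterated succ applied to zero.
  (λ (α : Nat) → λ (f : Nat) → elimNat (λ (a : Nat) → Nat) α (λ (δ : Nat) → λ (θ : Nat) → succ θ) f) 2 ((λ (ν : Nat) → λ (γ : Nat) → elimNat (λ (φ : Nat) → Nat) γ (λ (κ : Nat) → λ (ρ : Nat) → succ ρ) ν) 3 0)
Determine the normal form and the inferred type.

normal form:
  5
inferred type:
  Nat
observation: the term reaches its normal form after 24 normal-order steps.


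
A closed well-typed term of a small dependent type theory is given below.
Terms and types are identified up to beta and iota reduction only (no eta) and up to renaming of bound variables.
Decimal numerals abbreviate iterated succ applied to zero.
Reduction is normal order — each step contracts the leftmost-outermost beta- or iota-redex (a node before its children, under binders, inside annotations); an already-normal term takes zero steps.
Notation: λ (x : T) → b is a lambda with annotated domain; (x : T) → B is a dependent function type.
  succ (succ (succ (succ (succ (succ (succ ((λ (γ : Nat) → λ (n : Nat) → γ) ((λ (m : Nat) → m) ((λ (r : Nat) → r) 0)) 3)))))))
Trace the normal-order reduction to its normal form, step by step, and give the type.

normal-order reduction:
  succ (succ (succ (succ (succ (succ (succ ((λ (γ : Nat) → λ (n : Nat) → γ) ((λ (m : Nat) → m) ((λ (r : Nat) → r) 0)) 3)))))))
  ~> succ (succ (succ (succ (succ (succ (succ ((λ (γ : Nat) → (λ (n : Nat) → n) ((λ (m : Nat) → m) 0)) 3)))))))
  ~> succ (succ (succ (succ (succ (succ (succ ((λ (γ : Nat) → γ) ((λ (n : Nat) → n) 0))))))))
  ~> succ (succ (succ (succ (succ (succ (succ ((λ (γ : Nat) → γ) 0)))))))
  ~> 7
inferred type:
  Nat


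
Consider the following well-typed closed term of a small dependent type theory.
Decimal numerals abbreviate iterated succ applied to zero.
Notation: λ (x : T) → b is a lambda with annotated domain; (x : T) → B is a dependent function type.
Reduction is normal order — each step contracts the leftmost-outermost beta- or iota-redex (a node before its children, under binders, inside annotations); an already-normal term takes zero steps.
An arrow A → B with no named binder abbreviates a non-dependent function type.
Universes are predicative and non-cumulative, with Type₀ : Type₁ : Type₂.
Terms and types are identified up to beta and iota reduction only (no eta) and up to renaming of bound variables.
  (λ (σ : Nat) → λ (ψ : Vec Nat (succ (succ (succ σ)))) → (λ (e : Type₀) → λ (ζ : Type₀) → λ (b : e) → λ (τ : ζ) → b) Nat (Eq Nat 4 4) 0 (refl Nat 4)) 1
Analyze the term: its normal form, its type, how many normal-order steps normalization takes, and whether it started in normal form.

reduced normal form:
  λ (σ : Vec Nat 4) → 0
inferred type:
  Vec Nat 4 → Nat
reduction steps (normal order): 5
already normal: no
first redex: a beta-redex


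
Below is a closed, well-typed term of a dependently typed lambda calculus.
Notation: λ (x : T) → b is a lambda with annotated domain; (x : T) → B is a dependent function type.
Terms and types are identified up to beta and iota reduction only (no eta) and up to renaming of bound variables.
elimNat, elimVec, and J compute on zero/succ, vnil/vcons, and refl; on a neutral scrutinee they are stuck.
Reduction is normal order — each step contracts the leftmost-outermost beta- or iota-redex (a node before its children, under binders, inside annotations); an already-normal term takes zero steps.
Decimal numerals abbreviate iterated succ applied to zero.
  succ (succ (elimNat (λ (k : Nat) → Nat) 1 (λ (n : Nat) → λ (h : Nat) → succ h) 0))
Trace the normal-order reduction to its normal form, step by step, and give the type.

reduction (normal order):
  succ (succ (elimNat (λ (k : Nat) → Nat) 1 (λ (n : Nat) → λ (h : Nat) → succ h) 0))
  ~> 3
inferred type:
  Nat


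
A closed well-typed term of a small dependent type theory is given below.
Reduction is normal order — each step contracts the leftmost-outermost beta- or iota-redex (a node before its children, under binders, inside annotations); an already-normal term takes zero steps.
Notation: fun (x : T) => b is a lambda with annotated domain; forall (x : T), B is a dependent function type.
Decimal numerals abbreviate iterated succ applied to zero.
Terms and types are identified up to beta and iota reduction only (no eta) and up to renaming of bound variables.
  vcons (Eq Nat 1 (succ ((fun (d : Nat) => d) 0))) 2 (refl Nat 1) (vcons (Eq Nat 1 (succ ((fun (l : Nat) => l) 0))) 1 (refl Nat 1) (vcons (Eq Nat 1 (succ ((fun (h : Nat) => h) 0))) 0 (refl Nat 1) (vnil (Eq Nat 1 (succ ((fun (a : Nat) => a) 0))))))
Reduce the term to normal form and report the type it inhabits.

resulting normal form:
  vcons (Eq Nat 1 1) 2 (refl Nat 1) (vcons (Eq Nat 1 1) 1 (refl Nat 1) (vcons (Eq Nat 1 1) 0 (refl Nat 1) (vnil (Eq Nat 1 1))))
the term's type:
  Vec (Eq Nat 1 1) 3
observation: the leftmost-outermost redex is a beta-redex, and normalization takes 4 steps.


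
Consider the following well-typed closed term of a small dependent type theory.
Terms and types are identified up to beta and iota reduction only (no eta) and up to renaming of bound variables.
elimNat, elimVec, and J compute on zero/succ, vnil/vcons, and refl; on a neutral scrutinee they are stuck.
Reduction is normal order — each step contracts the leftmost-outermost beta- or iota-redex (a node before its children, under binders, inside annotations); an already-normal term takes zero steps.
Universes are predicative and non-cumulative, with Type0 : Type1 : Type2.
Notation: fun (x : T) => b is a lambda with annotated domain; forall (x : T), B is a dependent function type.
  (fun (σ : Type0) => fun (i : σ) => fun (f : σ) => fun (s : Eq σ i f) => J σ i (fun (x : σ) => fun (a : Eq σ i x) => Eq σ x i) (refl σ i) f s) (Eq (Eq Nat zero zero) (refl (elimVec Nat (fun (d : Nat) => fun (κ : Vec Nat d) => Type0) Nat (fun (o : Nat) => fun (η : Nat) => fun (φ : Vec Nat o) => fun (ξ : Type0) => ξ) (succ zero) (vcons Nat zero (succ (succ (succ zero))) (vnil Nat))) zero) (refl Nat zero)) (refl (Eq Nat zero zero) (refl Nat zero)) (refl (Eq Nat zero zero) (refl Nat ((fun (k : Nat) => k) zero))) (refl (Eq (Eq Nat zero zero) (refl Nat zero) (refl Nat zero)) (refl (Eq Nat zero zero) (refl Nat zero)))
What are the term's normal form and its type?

resulting normal form:
  refl (Eq (Eq Nat zero zero) (refl Nat zero) (refl Nat zero)) (refl (Eq Nat zero zero) (refl Nat zero))
the term's type:
  Eq (Eq (Eq Nat zero zero) (refl Nat zero) (refl Nat zero)) (refl (Eq Nat zero zero) (refl Nat zero)) (refl (Eq Nat zero zero) (refl Nat zero))


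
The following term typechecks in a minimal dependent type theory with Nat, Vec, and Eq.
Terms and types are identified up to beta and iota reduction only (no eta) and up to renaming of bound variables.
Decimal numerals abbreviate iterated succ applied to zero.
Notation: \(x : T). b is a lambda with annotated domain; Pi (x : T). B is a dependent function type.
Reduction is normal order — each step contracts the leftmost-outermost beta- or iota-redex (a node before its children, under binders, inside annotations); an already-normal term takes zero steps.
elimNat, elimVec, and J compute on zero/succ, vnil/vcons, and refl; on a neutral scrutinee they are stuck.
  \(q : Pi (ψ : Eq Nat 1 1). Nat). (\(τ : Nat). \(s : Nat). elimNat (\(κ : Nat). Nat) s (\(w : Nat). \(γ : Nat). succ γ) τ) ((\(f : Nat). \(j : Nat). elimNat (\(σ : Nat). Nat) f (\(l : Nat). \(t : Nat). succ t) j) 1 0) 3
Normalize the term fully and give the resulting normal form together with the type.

reduced normal form:
  \(q : Pi (ψ : Eq Nat 1 1). Nat). 4
the term's type:
  Pi (q : Pi (ψ : Eq Nat 1 1). Nat). Nat


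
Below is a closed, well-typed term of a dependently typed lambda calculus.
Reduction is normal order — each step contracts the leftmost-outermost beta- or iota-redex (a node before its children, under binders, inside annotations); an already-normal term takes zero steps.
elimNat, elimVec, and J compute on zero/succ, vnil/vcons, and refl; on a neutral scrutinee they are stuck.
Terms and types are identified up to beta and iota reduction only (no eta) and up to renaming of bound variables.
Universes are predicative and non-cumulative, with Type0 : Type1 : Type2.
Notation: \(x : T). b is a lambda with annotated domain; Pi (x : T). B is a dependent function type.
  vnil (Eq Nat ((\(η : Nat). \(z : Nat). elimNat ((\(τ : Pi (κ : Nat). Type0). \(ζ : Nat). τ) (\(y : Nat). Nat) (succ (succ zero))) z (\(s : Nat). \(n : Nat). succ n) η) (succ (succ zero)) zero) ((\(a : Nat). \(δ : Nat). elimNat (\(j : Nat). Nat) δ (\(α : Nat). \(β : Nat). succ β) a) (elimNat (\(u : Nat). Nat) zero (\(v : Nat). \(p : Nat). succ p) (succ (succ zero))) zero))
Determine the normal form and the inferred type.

reduced normal form:
  vnil (Eq Nat (succ (succ zero)) (succ (succ zero)))
type:
  Vec (Eq Nat (succ (succ zero)) (succ (succ zero))) zero
observation: 25 normal-order steps separate the term from its normal form.


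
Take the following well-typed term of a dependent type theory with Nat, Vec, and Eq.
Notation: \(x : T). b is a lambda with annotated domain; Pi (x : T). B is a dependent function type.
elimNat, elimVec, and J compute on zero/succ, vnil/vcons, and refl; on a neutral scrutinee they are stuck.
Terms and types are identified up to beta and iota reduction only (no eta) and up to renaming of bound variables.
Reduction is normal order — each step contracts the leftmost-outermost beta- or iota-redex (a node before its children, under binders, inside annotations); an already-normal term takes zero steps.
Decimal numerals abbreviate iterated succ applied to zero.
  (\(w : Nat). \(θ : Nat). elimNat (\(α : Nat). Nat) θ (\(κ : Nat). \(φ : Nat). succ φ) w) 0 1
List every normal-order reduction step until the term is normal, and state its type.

normal-order reduction:
  (\(w : Nat). \(θ : Nat). elimNat (\(α : Nat). Nat) θ (\(κ : Nat). \(φ : Nat). succ φ) w) 0 1
  ~> (\(w : Nat). elimNat (\(θ : Nat). Nat) w (\(α : Nat). \(κ : Nat). succ κ) 0) 1
  ~> elimNat (\(w : Nat). Nat) 1 (\(θ : Nat). \(α : Nat). succ α) 0
  ~> 1
type:
  Nat


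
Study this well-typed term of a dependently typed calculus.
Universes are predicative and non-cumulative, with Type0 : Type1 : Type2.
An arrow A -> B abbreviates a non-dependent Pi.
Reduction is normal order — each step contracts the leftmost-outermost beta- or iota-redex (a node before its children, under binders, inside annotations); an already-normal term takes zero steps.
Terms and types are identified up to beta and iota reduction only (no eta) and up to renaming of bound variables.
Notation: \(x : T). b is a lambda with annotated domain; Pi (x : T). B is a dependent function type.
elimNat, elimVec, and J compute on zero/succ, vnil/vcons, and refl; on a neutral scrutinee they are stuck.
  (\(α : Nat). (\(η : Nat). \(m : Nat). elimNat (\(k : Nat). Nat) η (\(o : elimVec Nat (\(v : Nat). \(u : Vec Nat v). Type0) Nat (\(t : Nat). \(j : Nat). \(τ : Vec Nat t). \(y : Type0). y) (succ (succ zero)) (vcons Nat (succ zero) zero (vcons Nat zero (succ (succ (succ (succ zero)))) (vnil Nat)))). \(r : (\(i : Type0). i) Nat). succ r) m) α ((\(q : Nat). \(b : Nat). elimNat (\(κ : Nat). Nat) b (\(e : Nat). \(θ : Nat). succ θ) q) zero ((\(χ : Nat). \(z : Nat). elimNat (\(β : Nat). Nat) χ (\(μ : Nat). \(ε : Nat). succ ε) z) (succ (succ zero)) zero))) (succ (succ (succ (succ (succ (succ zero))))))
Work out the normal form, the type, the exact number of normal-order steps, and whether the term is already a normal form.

normal form:
  succ (succ (succ (succ (succ (succ (succ (succ zero)))))))
the term's type:
  Nat
normal-order step count: 28
started in normal form: no
first redex: a beta-redex


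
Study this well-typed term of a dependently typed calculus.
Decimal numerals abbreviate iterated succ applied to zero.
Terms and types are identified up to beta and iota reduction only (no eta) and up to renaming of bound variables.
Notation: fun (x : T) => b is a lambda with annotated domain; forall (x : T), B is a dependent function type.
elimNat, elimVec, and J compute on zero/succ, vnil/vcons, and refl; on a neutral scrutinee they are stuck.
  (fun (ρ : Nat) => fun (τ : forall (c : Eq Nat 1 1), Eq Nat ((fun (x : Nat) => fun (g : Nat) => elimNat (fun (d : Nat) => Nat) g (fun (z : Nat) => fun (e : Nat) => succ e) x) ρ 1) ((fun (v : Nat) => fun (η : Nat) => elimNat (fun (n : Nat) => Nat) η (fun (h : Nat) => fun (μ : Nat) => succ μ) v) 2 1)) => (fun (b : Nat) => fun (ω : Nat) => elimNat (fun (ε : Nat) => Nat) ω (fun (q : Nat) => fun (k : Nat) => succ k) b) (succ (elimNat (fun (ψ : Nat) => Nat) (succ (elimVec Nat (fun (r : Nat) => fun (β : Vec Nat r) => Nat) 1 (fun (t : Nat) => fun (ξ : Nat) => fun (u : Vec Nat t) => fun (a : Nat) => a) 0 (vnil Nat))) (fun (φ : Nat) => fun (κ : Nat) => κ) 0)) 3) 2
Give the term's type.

the term's type:
  forall (ρ : forall (τ : Eq Nat 1 1), Eq Nat 3 3), Nat


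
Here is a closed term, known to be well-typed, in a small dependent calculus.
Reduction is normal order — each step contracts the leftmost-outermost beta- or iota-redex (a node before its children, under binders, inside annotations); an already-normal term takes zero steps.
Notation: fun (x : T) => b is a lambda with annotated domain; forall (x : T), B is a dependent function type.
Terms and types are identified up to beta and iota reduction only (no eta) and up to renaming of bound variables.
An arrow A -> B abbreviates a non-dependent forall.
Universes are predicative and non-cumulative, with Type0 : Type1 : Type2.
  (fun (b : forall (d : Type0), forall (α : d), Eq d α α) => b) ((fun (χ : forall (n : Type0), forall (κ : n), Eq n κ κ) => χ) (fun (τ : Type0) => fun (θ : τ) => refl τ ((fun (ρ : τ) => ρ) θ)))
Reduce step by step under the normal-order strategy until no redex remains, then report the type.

reduction (normal order):
  (fun (b : forall (d : Type0), forall (α : d), Eq d α α) => b) ((fun (χ : forall (n : Type0), forall (κ : n), Eq n κ κ) => χ) (fun (τ : Type0) => fun (θ : τ) => refl τ ((fun (ρ : τ) => ρ) θ)))
  ~> (fun (b : forall (d : Type0), forall (α : d), Eq d α α) => b) (fun (χ : Type0) => fun (n : χ) => refl χ ((fun (κ : χ) => κ) n))
  ~> fun (b : Type0) => fun (d : b) => refl b ((fun (α : b) => α) d)
  ~> fun (b : Type0) => fun (d : b) => refl b d
type:
  forall (b : Type0), forall (d : b), Eq b d d


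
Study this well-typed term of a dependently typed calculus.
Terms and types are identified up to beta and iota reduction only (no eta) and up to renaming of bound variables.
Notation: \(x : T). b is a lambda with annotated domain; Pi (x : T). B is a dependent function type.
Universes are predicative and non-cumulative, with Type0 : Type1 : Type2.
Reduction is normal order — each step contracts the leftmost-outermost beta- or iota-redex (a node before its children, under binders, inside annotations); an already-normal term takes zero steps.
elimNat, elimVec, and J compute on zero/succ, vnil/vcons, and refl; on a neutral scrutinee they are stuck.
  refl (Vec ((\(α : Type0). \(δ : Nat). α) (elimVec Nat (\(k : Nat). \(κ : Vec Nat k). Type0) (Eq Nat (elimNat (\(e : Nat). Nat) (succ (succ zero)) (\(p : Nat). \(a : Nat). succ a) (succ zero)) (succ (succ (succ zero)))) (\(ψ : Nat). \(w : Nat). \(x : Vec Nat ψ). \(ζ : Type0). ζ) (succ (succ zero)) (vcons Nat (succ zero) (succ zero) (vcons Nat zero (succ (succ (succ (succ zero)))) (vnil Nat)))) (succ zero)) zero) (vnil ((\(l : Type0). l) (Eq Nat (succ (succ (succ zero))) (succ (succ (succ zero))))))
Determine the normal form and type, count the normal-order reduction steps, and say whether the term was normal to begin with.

normal form:
  refl (Vec (Eq Nat (succ (succ (succ zero))) (succ (succ (succ zero)))) zero) (vnil (Eq Nat (succ (succ (succ zero))) (succ (succ (succ zero)))))
type:
  Eq (Vec (Eq Nat (succ (succ (succ zero))) (succ (succ (succ zero)))) zero) (vnil (Eq Nat (succ (succ (succ zero))) (succ (succ (succ zero))))) (vnil (Eq Nat (succ (succ (succ zero))) (succ (succ (succ zero)))))
reduction steps (normal order): 18
already normal: no
first contracted redex: a beta-redex


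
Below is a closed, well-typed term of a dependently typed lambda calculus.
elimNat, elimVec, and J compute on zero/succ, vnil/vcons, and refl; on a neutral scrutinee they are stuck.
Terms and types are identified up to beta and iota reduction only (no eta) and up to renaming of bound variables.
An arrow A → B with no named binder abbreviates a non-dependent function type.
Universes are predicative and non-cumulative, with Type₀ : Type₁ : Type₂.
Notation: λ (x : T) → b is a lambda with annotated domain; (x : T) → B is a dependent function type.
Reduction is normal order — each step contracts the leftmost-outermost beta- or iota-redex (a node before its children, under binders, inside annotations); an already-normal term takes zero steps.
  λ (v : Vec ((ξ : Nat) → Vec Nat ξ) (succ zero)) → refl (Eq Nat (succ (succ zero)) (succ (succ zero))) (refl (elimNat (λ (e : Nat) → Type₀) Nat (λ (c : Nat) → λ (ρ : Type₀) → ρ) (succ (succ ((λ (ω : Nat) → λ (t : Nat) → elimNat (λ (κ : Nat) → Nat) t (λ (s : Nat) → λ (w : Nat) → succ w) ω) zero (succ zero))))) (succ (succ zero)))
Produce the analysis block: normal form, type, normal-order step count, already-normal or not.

normal form:
  λ (v : Vec ((ξ : Nat) → Vec Nat ξ) (succ zero)) → refl (Eq Nat (succ (succ zero)) (succ (succ zero))) (refl Nat (succ (succ zero)))
inferred type:
  Vec ((v : Nat) → Vec Nat v) (succ zero) → Eq (Eq Nat (succ (succ zero)) (succ (succ zero))) (refl Nat (succ (succ zero))) (refl Nat (succ (succ zero)))
steps to reach normal form (normal order): 13
already normal: no
first contracted redex: an elimNat iota-redex


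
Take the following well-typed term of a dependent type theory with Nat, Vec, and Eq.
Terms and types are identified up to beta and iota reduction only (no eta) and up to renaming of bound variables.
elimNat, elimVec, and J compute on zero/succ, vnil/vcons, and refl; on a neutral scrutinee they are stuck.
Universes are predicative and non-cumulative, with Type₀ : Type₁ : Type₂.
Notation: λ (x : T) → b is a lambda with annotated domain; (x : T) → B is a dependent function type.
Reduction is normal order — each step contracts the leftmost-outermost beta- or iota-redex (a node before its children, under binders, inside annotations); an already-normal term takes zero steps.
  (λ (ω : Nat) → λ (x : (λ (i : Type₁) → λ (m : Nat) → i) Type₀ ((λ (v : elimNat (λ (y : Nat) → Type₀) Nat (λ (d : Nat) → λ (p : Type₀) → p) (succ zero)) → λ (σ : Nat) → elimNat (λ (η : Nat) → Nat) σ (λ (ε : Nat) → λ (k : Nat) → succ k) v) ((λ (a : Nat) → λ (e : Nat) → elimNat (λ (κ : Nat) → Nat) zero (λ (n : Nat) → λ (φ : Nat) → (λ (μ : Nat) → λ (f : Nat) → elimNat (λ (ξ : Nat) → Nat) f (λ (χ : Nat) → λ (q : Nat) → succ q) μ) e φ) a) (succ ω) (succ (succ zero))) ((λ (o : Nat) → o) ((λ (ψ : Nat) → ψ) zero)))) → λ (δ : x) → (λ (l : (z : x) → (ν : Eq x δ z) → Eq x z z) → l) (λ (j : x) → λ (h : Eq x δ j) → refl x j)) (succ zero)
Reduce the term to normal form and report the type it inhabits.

resulting normal form:
  λ (ω : Type₀) → λ (x : ω) → λ (i : ω) → λ (m : Eq ω x i) → refl ω i
the term's type:
  (ω : Type₀) → (x : ω) → (i : ω) → (m : Eq ω x i) → Eq ω i i
observation: contracting a beta-redex first, the term normalizes in 4 steps.


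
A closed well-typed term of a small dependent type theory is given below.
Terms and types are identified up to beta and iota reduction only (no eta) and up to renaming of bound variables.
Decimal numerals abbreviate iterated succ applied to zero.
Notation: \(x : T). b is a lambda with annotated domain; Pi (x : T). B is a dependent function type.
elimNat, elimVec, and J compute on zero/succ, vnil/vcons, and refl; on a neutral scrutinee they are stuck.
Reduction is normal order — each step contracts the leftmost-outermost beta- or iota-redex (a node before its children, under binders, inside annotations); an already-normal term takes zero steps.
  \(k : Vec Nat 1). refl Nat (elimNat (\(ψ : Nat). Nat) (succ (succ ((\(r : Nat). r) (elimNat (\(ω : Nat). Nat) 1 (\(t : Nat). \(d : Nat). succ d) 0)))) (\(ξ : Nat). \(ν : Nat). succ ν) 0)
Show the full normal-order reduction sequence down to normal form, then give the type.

normal-order reduction sequence:
  \(k : Vec Nat 1). refl Nat (elimNat (\(ψ : Nat). Nat) (succ (succ ((\(r : Nat). r) (elimNat (\(ω : Nat). Nat) 1 (\(t : Nat). \(d : Nat). succ d) 0)))) (\(ξ : Nat). \(ν : Nat). succ ν) 0)
  ~> \(k : Vec Nat 1). refl Nat (succ (succ ((\(ψ : Nat). ψ) (elimNat (\(r : Nat). Nat) 1 (\(ω : Nat). \(t : Nat). succ t) 0))))
  ~> \(k : Vec Nat 1). refl Nat (succ (succ (elimNat (\(ψ : Nat). Nat) 1 (\(r : Nat). \(ω : Nat). succ ω) 0)))
  ~> \(k : Vec Nat 1). refl Nat 3
the term's type:
  Pi (k : Vec Nat 1). Eq Nat 3 3


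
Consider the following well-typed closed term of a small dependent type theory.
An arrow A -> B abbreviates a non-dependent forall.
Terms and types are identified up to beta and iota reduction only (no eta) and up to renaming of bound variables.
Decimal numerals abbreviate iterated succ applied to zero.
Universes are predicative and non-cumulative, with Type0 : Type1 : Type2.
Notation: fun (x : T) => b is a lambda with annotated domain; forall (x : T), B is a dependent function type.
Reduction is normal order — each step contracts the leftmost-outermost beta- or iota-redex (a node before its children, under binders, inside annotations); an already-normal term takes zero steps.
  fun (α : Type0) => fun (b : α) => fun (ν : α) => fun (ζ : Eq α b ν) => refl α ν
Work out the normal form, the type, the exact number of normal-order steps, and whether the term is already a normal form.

resulting normal form:
  fun (α : Type0) => fun (b : α) => fun (ν : α) => fun (ζ : Eq α b ν) => refl α ν
inferred type:
  forall (α : Type0), forall (b : α), forall (ν : α), Eq α b ν -> Eq α ν ν
normal-order step count: 0
term was already normal: yes


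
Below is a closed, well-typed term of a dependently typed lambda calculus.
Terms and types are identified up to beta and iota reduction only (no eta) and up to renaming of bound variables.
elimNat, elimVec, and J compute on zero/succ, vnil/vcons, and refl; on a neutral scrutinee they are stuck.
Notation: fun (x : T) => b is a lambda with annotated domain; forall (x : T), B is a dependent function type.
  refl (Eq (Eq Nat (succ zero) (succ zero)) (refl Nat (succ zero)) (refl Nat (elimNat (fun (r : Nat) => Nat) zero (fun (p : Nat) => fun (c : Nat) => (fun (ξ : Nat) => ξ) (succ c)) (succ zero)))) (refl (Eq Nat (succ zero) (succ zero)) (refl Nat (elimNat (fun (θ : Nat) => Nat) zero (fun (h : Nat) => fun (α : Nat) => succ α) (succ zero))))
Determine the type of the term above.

inferred type:
  Eq (Eq (Eq Nat (succ zero) (succ zero)) (refl Nat (succ zero)) (refl Nat (succ zero))) (refl (Eq Nat (succ zero) (succ zero)) (refl Nat (succ zero))) (refl (Eq Nat (succ zero) (succ zero)) (refl Nat (succ zero)))


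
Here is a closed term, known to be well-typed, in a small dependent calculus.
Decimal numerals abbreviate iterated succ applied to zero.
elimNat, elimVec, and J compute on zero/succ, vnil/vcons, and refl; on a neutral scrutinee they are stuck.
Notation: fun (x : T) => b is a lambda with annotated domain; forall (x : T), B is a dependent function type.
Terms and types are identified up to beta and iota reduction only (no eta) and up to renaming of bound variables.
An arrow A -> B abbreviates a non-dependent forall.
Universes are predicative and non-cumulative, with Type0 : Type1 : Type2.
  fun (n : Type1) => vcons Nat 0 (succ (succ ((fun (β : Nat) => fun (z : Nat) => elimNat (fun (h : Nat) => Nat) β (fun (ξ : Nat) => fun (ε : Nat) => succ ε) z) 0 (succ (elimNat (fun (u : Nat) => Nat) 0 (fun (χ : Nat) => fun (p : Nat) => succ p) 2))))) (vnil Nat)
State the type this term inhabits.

inferred type:
  Type1 -> Vec Nat 1


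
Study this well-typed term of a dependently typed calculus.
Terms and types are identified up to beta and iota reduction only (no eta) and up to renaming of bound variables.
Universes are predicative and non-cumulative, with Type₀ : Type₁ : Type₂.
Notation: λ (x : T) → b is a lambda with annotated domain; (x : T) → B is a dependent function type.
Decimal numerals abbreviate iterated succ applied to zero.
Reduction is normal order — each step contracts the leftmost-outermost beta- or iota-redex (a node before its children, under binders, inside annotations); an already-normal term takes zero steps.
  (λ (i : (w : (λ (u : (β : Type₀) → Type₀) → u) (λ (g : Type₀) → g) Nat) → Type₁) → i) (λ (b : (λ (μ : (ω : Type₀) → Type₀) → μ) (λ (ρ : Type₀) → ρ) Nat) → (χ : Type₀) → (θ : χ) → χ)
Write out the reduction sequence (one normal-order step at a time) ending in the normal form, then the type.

normal-order reduction sequence:
  (λ (i : (w : (λ (u : (β : Type₀) → Type₀) → u) (λ (g : Type₀) → g) Nat) → Type₁) → i) (λ (b : (λ (μ : (ω : Type₀) → Type₀) → μ) (λ (ρ : Type₀) → ρ) Nat) → (χ : Type₀) → (θ : χ) → χ)
  ~> λ (i : (λ (w : (u : Type₀) → Type₀) → w) (λ (β : Type₀) → β) Nat) → (g : Type₀) → (b : g) → g
  ~> λ (i : (λ (w : Type₀) → w) Nat) → (u : Type₀) → (β : u) → u
  ~> λ (i : Nat) → (w : Type₀) → (u : w) → w
type:
  (i : Nat) → Type₁
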